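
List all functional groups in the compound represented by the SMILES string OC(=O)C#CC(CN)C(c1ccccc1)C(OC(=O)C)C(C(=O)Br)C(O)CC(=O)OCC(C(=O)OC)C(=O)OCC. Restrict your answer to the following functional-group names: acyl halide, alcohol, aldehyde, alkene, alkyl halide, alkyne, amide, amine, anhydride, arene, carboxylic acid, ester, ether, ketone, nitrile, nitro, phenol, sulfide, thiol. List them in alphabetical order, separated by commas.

acyl halide, alcohol, alkyne, amine, arene, carboxylic acid, ester

Taking each segment in turn:
  HOOC: –COOH: carbonyl C bonded to –OH and C → carboxylic acid (the –OH is not a separate alcohol).
  C≡C: C≡C triple bond → alkyne.
  CH(CH2NH2): pendant –CH2NH2: N on sp³ C, no adjacent C=O → amine.
  CH(C6H5): pendant –C6H5: benzene ring → arene.
  CH(OCOCH3): pendant –OC(=O)CH3: an acyloxy group → ester.
  CH(COBr): pendant –C(=O)X: carbonyl C bonded to C and halogen → acyl halide.
  CH(OH): –OH on an sp³ carbon → alcohol (secondary).
  CH2COOCH2: –C(=O)–O–C with C on the carbonyl side → ester.
  CH(COOCH3): pendant –COOCH3: carbonyl C bonded to C and –OCH3 → ester.
  COOCH2CH3: –C(=O)OCH2CH3: carbonyl C bonded to C and to –OEt → ester.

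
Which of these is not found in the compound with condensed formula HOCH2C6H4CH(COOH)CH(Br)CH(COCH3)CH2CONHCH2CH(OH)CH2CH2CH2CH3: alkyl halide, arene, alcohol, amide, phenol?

phenol

amide: present (CH2CONHCH2 — –C(=O)–N– linkage → amide (the N is not an amine)).
alcohol: present (HOCH2 — HO– on an sp³ carbon → alcohol).
arene: present (C6H4 — para-disubstituted benzene ring → arene).
alkyl halide: present (CH(Br) — halogen on an sp³ carbon → alkyl halide).
phenol: absent. In each of HOCH2 and CH(OH), the –OH is on an sp³ carbon, not on an aromatic ring, so it is an alcohol.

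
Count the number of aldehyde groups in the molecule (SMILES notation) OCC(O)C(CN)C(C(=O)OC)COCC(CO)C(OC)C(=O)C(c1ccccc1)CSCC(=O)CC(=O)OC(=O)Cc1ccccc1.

0

Working along the chain:
  HOCH2: HO– on an sp³ carbon → alcohol.
  CH(OH): –OH on an sp³ carbon → alcohol (secondary).
  CH(CH2NH2): pendant –CH2NH2: N on sp³ C, no adjacent C=O → amine.
  CH(COOCH3): pendant –COOCH3: carbonyl C bonded to C and –OCH3 → ester.
  CH2OCH2: C–O–C with sp³ carbons on both sides and no adjacent C=O → ether.
  CH(CH2OH): pendant –CH2OH on an sp³ backbone C → alcohol.
  CH(OCH3): pendant –OCH3: C–O–C with sp³ C, no adjacent C=O → ether.
  CO: –C(=O)– with carbon on both sides → ketone.
  CH(C6H5): pendant –C6H5: benzene ring → arene.
  CH2SCH2: C–S–C linkage → sulfide (thioether).
  CO: –C(=O)– with carbon on both sides → ketone.
  CH2CO-O-COCH2: two acyl groups sharing one oxygen, –C(=O)–O–C(=O)– → anhydride.
  C6H5: –C6H5 phenyl ring → arene.
No segment is a aldehyde: CH(COOCH3) is ester, not aldehyde; CO is ketone, not aldehyde; CO is ketone, not aldehyde. → 0.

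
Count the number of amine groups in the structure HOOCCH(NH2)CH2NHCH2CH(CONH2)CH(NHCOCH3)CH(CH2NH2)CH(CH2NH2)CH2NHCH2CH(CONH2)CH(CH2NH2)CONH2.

6

Reading the structure from left to right:
  HOOC: –COOH: carbonyl C bonded to –OH and C → carboxylic acid (the –OH is not a separate alcohol).
  CH(NH2): –NH2 on an sp³ carbon with no adjacent C=O → amine.
  CH2NHCH2: C–N–C with sp³ carbons and no adjacent C=O → amine (secondary).
  CH(CONH2): pendant –CONH2: carbonyl C bonded to C and N → amide.
  CH(NHCOCH3): pendant –NHC(=O)CH3: N bonded to a carbonyl → amide (not amine).
  CH(CH2NH2): pendant –CH2NH2: N on sp³ C, no adjacent C=O → amine.
  CH(CH2NH2): pendant –CH2NH2: N on sp³ C, no adjacent C=O → amine.
  CH2NHCH2: C–N–C with sp³ carbons and no adjacent C=O → amine (secondary).
  CH(CONH2): pendant –CONH2: carbonyl C bonded to C and N → amide.
  CH(CH2NH2): pendant –CH2NH2: N on sp³ C, no adjacent C=O → amine.
  CONH2: –C(=O)NH2: carbonyl C bonded to C and to N → amide (the N is not a separate amine).
Amine appears at: CH(NH2), CH2NHCH2, CH(CH2NH2), CH(CH2NH2), CH2NHCH2, CH(CH2NH2) → 6.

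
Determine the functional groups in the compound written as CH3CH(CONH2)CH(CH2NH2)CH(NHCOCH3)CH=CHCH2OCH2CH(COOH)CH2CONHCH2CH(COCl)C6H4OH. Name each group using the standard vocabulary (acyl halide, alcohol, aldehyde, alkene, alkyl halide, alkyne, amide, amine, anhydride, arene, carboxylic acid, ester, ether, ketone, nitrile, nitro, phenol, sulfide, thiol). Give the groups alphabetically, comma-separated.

acyl halide, alkene, amide, amine, arene, carboxylic acid, ether, phenol

pendant –CONH2: carbonyl C bonded to C and N → amide.
pendant –CH2NH2: N on sp³ C, no adjacent C=O → amine.
pendant –NHC(=O)CH3: N bonded to a carbonyl → amide (not amine).
C=C double bond → alkene.
C–O–C with sp³ carbons on both sides and no adjacent C=O → ether.
pendant –COOH: carbonyl C bonded to C and –OH → carboxylic acid.
–C(=O)–N– linkage → amide (the N is not an amine).
pendant –C(=O)X: carbonyl C bonded to C and halogen → acyl halide.
–OH attached directly to an aromatic ring → phenol (not alcohol); the ring itself is an arene.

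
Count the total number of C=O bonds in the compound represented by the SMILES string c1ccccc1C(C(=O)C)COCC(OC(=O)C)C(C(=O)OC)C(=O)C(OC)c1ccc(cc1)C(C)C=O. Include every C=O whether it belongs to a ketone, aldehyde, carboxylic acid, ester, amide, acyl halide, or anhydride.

CH(COCH3): ketone, 1 C=O (running total 1).
CH(OCOCH3): ester, 1 C=O (running total 2).
CH(COOCH3): ester, 1 C=O (running total 3).
CO: ketone, 1 C=O (running total 4).
CHO: aldehyde, 1 C=O (running total 5).

5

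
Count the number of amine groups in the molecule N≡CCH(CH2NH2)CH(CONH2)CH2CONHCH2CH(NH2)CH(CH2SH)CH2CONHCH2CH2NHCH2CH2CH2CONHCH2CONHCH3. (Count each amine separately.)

N≡C–: carbon triple-bonded to nitrogen → nitrile.
pendant –CH2NH2: N on sp³ C, no adjacent C=O → amine.
pendant –CONH2: carbonyl C bonded to C and N → amide.
–C(=O)–N– linkage → amide (the N is not an amine).
–NH2 on an sp³ carbon with no adjacent C=O → amine.
pendant –CH2SH → thiol.
–C(=O)–N– linkage → amide (the N is not an amine).
C–N–C with sp³ carbons and no adjacent C=O → amine (secondary).
–C(=O)–N– linkage → amide (the N is not an amine).
–C(=O)NHCH3: carbonyl C bonded to C and to N → amide (the N is not an amine).
Amine appears at: CH(CH2NH2), CH(NH2), CH2NHCH2 → 3.

3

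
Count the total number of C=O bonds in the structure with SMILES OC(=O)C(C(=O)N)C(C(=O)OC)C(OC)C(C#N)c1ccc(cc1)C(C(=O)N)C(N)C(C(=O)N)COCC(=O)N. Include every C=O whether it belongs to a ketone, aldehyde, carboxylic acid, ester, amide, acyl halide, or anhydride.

HOOC: carboxylic acid, 1 C=O (running total 1).
CH(CONH2): amide, 1 C=O (running total 2).
CH(COOCH3): ester, 1 C=O (running total 3).
CH(CONH2): amide, 1 C=O (running total 4).
CH(CONH2): amide, 1 C=O (running total 5).
CONH2: amide, 1 C=O (running total 6).

6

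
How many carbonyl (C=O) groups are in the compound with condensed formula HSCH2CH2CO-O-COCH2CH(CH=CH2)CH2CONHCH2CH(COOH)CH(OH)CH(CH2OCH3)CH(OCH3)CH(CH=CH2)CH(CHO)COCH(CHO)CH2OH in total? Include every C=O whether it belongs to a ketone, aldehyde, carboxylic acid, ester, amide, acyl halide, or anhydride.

7

CH2CO-O-COCH2: anhydride, 2 C=O (running total 2).
CH2CONHCH2: amide, 1 C=O (running total 3).
CH(COOH): carboxylic acid, 1 C=O (running total 4).
CH(CHO): aldehyde, 1 C=O (running total 5).
CO: ketone, 1 C=O (running total 6).
CH(CHO): aldehyde, 1 C=O (running total 7).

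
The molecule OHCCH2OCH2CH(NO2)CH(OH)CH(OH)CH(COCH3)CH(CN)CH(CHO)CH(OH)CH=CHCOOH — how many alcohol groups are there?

3

Taking each segment in turn:
  OHC: terminal –CHO: carbonyl C bonded to H and C → aldehyde.
  CH2OCH2: C–O–C with sp³ carbons on both sides and no adjacent C=O → ether.
  CH(NO2): –NO2 on an sp³ carbon → nitro (the N=O is not a carbonyl).
  CH(OH): –OH on an sp³ carbon → alcohol (secondary).
  CH(OH): –OH on an sp³ carbon → alcohol (secondary).
  CH(COCH3): pendant –COCH3: carbonyl C bonded to two carbons → ketone.
  CH(CN): pendant –C≡N: nitrile.
  CH(CHO): pendant –CHO: carbonyl C bonded to C and H → aldehyde.
  CH(OH): –OH on an sp³ carbon → alcohol (secondary).
  CH=CH: C=C double bond → alkene.
  COOH: –COOH: carbonyl C bonded to –OH and C → carboxylic acid (the –OH is not a separate alcohol).
Alcohol appears at: CH(OH), CH(OH), CH(OH) → 3.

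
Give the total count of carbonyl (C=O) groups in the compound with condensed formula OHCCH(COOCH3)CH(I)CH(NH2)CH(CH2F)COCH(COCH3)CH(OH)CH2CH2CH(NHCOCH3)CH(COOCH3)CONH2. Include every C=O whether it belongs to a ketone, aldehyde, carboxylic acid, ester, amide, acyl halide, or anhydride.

7

OHC: aldehyde, 1 C=O (running total 1).
CH(COOCH3): ester, 1 C=O (running total 2).
CO: ketone, 1 C=O (running total 3).
CH(COCH3): ketone, 1 C=O (running total 4).
CH(NHCOCH3): amide, 1 C=O (running total 5).
CH(COOCH3): ester, 1 C=O (running total 6).
CONH2: amide, 1 C=O (running total 7).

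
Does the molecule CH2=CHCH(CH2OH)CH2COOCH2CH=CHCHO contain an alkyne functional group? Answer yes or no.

C=C double bond → alkene.
pendant –CH2OH on an sp³ backbone C → alcohol.
–C(=O)–O–C with C on the carbonyl side → ester.
C=C double bond → alkene.
terminal –CHO: carbonyl C bonded to H and C → aldehyde.
The groups actually present are: alcohol, aldehyde, alkene, ester.

no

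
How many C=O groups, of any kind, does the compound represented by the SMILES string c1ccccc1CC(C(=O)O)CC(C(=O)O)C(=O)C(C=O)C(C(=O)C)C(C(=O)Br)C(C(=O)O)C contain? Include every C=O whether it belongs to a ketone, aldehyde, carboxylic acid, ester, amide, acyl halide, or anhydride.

CH(COOH): carboxylic acid, 1 C=O (running total 1).
CH(COOH): carboxylic acid, 1 C=O (running total 2).
CO: ketone, 1 C=O (running total 3).
CH(CHO): aldehyde, 1 C=O (running total 4).
CH(COCH3): ketone, 1 C=O (running total 5).
CH(COBr): acyl halide, 1 C=O (running total 6).
CH(COOH): carboxylic acid, 1 C=O (running total 7).

7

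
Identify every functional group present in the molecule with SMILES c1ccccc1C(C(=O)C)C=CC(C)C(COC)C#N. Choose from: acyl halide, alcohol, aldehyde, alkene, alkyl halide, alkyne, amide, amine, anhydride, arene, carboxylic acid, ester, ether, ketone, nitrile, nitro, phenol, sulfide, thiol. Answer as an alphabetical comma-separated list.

C6H5– phenyl ring → arene.
pendant –COCH3: carbonyl C bonded to two carbons → ketone.
C=C double bond → alkene.
pendant –CH2OCH3: C–O–C linkage → ether.
–C≡N: carbon triple-bonded to nitrogen → nitrile.

alkene, arene, ether, ketone, nitrile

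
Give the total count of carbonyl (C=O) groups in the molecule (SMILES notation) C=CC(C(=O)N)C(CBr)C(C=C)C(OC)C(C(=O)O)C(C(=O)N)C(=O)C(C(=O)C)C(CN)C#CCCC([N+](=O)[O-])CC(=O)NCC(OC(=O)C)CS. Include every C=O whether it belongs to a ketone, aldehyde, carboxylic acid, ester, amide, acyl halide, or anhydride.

7

CH(CONH2): amide, 1 C=O (running total 1).
CH(COOH): carboxylic acid, 1 C=O (running total 2).
CH(CONH2): amide, 1 C=O (running total 3).
CO: ketone, 1 C=O (running total 4).
CH(COCH3): ketone, 1 C=O (running total 5).
CH2CONHCH2: amide, 1 C=O (running total 6).
CH(OCOCH3): ester, 1 C=O (running total 7).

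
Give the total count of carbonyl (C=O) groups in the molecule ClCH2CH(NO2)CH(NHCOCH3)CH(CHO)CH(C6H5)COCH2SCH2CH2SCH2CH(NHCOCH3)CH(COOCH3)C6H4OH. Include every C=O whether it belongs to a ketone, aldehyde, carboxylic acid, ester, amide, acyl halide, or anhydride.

5

CH(NHCOCH3): amide, 1 C=O (running total 1).
CH(CHO): aldehyde, 1 C=O (running total 2).
CO: ketone, 1 C=O (running total 3).
CH(NHCOCH3): amide, 1 C=O (running total 4).
CH(COOCH3): ester, 1 C=O (running total 5).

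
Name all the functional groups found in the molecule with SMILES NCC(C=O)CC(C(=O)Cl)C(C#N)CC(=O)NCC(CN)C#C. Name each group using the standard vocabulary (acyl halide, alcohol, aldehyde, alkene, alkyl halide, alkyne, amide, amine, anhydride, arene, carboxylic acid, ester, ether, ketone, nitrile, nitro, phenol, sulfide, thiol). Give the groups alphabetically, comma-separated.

acyl halide, aldehyde, alkyne, amide, amine, nitrile

–NH2 on an sp³ carbon with no adjacent C=O → amine.
pendant –CHO: carbonyl C bonded to C and H → aldehyde.
pendant –C(=O)X: carbonyl C bonded to C and halogen → acyl halide.
pendant –C≡N: nitrile.
–C(=O)–N– linkage → amide (the N is not an amine).
pendant –CH2NH2: N on sp³ C, no adjacent C=O → amine.
C≡C triple bond → alkyne.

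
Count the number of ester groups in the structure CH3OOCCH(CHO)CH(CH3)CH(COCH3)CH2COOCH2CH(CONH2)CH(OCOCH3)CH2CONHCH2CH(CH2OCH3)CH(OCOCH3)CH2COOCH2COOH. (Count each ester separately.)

5

Reading the structure from left to right:
  CH3OOC: CH3O–C(=O)–: carbonyl C bonded to C and to –OCH3 → ester (not ketone + ether).
  CH(CHO): pendant –CHO: carbonyl C bonded to C and H → aldehyde.
  CH(COCH3): pendant –COCH3: carbonyl C bonded to two carbons → ketone.
  CH2COOCH2: –C(=O)–O–C with C on the carbonyl side → ester.
  CH(CONH2): pendant –CONH2: carbonyl C bonded to C and N → amide.
  CH(OCOCH3): pendant –OC(=O)CH3: an acyloxy group → ester.
  CH2CONHCH2: –C(=O)–N– linkage → amide (the N is not an amine).
  CH(CH2OCH3): pendant –CH2OCH3: C–O–C linkage → ether.
  CH(OCOCH3): pendant –OC(=O)CH3: an acyloxy group → ester.
  CH2COOCH2: –C(=O)–O–C with C on the carbonyl side → ester.
  COOH: –COOH: carbonyl C bonded to –OH and C → carboxylic acid (the –OH is not a separate alcohol).
Ester appears at: CH3OOC, CH2COOCH2, CH(OCOCH3), CH(OCOCH3), CH2COOCH2 → 5.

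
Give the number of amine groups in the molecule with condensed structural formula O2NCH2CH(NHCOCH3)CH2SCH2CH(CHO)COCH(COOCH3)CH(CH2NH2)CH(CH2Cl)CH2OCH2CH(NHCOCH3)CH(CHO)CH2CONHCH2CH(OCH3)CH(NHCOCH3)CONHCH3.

Taking each segment in turn:
  O2NCH2: –NO2 on carbon → nitro group.
  CH(NHCOCH3): pendant –NHC(=O)CH3: N bonded to a carbonyl → amide (not amine).
  CH2SCH2: C–S–C linkage → sulfide (thioether).
  CH(CHO): pendant –CHO: carbonyl C bonded to C and H → aldehyde.
  CO: –C(=O)– with carbon on both sides → ketone.
  CH(COOCH3): pendant –COOCH3: carbonyl C bonded to C and –OCH3 → ester.
  CH(CH2NH2): pendant –CH2NH2: N on sp³ C, no adjacent C=O → amine.
  CH(CH2Cl): pendant –CH2X: halogen on sp³ carbon → alkyl halide.
  CH2OCH2: C–O–C with sp³ carbons on both sides and no adjacent C=O → ether.
  CH(NHCOCH3): pendant –NHC(=O)CH3: N bonded to a carbonyl → amide (not amine).
  CH(CHO): pendant –CHO: carbonyl C bonded to C and H → aldehyde.
  CH2CONHCH2: –C(=O)–N– linkage → amide (the N is not an amine).
  CH(OCH3): pendant –OCH3: C–O–C with sp³ C, no adjacent C=O → ether.
  CH(NHCOCH3): pendant –NHC(=O)CH3: N bonded to a carbonyl → amide (not amine).
  CONHCH3: –C(=O)NHCH3: carbonyl C bonded to C and to N → amide (the N is not an amine).
Amine appears at: CH(CH2NH2) → 1.

1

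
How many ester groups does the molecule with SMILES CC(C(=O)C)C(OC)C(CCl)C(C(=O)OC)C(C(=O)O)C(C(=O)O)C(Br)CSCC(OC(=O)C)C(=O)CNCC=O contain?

2

pendant –COCH3: carbonyl C bonded to two carbons → ketone.
pendant –OCH3: C–O–C with sp³ C, no adjacent C=O → ether.
pendant –CH2X: halogen on sp³ carbon → alkyl halide.
pendant –COOCH3: carbonyl C bonded to C and –OCH3 → ester.
pendant –COOH: carbonyl C bonded to C and –OH → carboxylic acid.
pendant –COOH: carbonyl C bonded to C and –OH → carboxylic acid.
halogen on an sp³ carbon → alkyl halide.
C–S–C linkage → sulfide (thioether).
pendant –OC(=O)CH3: an acyloxy group → ester.
–C(=O)– with carbon on both sides → ketone.
C–N–C with sp³ carbons and no adjacent C=O → amine (secondary).
terminal –CHO: carbonyl C bonded to H and C → aldehyde.
Ester appears at: CH(COOCH3), CH(OCOCH3) → 2.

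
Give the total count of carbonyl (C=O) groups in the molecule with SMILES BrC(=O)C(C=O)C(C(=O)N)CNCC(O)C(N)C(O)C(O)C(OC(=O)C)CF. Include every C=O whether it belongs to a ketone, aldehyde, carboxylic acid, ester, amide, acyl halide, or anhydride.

BrCO: acyl halide, 1 C=O (running total 1).
CH(CHO): aldehyde, 1 C=O (running total 2).
CH(CONH2): amide, 1 C=O (running total 3).
CH(OCOCH3): ester, 1 C=O (running total 4).

4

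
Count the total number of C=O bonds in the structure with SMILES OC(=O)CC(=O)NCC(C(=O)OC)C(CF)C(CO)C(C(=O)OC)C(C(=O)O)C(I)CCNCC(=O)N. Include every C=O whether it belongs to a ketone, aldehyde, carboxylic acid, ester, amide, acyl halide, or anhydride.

HOOC: carboxylic acid, 1 C=O (running total 1).
CH2CONHCH2: amide, 1 C=O (running total 2).
CH(COOCH3): ester, 1 C=O (running total 3).
CH(COOCH3): ester, 1 C=O (running total 4).
CH(COOH): carboxylic acid, 1 C=O (running total 5).
CONH2: amide, 1 C=O (running total 6).

6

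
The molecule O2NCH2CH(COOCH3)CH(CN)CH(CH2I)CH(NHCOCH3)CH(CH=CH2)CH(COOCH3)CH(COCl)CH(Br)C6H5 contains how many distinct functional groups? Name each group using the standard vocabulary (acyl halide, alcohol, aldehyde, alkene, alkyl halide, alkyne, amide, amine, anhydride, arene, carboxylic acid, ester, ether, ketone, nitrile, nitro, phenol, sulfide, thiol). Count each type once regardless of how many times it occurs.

8

Working along the chain:
  O2NCH2: –NO2 on carbon → nitro group.
  CH(COOCH3): pendant –COOCH3: carbonyl C bonded to C and –OCH3 → ester.
  CH(CN): pendant –C≡N: nitrile.
  CH(CH2I): pendant –CH2X: halogen on sp³ carbon → alkyl halide.
  CH(NHCOCH3): pendant –NHC(=O)CH3: N bonded to a carbonyl → amide (not amine).
  CH(CH=CH2): pendant –CH=CH2: C=C double bond → alkene.
  CH(COOCH3): pendant –COOCH3: carbonyl C bonded to C and –OCH3 → ester.
  CH(COCl): pendant –C(=O)X: carbonyl C bonded to C and halogen → acyl halide.
  CH(Br): halogen on an sp³ carbon → alkyl halide.
  C6H5: –C6H5 phenyl ring → arene.
Distinct types present: acyl halide, alkene, alkyl halide, amide, arene, ester, nitrile, nitro.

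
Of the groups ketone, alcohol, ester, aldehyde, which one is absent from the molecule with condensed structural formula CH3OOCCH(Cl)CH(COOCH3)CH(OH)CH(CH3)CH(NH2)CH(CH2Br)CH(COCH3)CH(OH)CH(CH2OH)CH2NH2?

ester: present (CH3OOC — CH3O–C(=O)–: carbonyl C bonded to C and to –OCH3 → ester (not ketone + ether)).
alcohol: present (CH(OH) — –OH on an sp³ carbon → alcohol (secondary)).
ketone: present (CH(COCH3) — pendant –COCH3: carbonyl C bonded to two carbons → ketone).
aldehyde: absent. In CH(COCH3), the carbonyl carbon is bonded to two carbons, so it is a ketone, not an aldehyde.

aldehyde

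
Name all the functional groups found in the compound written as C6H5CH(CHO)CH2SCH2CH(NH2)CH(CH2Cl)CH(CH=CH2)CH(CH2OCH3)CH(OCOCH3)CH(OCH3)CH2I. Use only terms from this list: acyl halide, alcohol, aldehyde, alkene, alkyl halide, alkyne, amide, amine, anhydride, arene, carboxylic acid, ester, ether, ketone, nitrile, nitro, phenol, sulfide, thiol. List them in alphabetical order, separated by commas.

aldehyde, alkene, alkyl halide, amine, arene, ester, ether, sulfide

Working along the chain:
  C6H5: C6H5– phenyl ring → arene.
  CH(CHO): pendant –CHO: carbonyl C bonded to C and H → aldehyde.
  CH2SCH2: C–S–C linkage → sulfide (thioether).
  CH(NH2): –NH2 on an sp³ carbon with no adjacent C=O → amine.
  CH(CH2Cl): pendant –CH2X: halogen on sp³ carbon → alkyl halide.
  CH(CH=CH2): pendant –CH=CH2: C=C double bond → alkene.
  CH(CH2OCH3): pendant –CH2OCH3: C–O–C linkage → ether.
  CH(OCOCH3): pendant –OC(=O)CH3: an acyloxy group → ester.
  CH(OCH3): pendant –OCH3: C–O–C with sp³ C, no adjacent C=O → ether.
  CH2I: halogen on an sp³ carbon → alkyl halide.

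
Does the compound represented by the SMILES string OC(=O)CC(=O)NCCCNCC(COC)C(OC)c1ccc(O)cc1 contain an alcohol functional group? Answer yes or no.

no

Taking each segment in turn:
  HOOC: –COOH: carbonyl C bonded to –OH and C → carboxylic acid (the –OH is not a separate alcohol).
  CH2CONHCH2: –C(=O)–N– linkage → amide (the N is not an amine).
  CH2NHCH2: C–N–C with sp³ carbons and no adjacent C=O → amine (secondary).
  CH(CH2OCH3): pendant –CH2OCH3: C–O–C linkage → ether.
  CH(OCH3): pendant –OCH3: C–O–C with sp³ C, no adjacent C=O → ether.
  C6H4OH: –OH attached directly to an aromatic ring → phenol (not alcohol); the ring itself is an arene.
In HOOC, the –OH sits on a carbonyl carbon, making it part of a carboxylic acid, not an alcohol. In C6H4OH, the –OH is on an aromatic ring carbon; that is a phenol, not an alcohol.
The groups actually present are: amide, amine, arene, carboxylic acid, ether, phenol.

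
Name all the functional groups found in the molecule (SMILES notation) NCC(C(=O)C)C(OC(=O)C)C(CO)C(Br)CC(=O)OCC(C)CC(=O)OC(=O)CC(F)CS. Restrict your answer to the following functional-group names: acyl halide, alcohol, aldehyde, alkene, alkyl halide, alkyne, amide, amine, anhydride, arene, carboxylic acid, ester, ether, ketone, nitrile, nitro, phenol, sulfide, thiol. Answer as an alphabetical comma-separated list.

alcohol, alkyl halide, amine, anhydride, ester, ketone, thiol

–NH2 on an sp³ carbon with no adjacent C=O → amine.
pendant –COCH3: carbonyl C bonded to two carbons → ketone.
pendant –OC(=O)CH3: an acyloxy group → ester.
pendant –CH2OH on an sp³ backbone C → alcohol.
halogen on an sp³ carbon → alkyl halide.
–C(=O)–O–C with C on the carbonyl side → ester.
two acyl groups sharing one oxygen, –C(=O)–O–C(=O)– → anhydride.
halogen on an sp³ carbon → alkyl halide.
–SH on an sp³ carbon → thiol.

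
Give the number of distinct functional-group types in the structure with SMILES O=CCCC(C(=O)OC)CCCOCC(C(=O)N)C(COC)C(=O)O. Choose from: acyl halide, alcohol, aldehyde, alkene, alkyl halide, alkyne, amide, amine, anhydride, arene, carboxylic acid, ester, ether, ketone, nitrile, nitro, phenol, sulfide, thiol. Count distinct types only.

Working along the chain:
  OHC: terminal –CHO: carbonyl C bonded to H and C → aldehyde.
  CH(COOCH3): pendant –COOCH3: carbonyl C bonded to C and –OCH3 → ester.
  CH2OCH2: C–O–C with sp³ carbons on both sides and no adjacent C=O → ether.
  CH(CONH2): pendant –CONH2: carbonyl C bonded to C and N → amide.
  CH(CH2OCH3): pendant –CH2OCH3: C–O–C linkage → ether.
  COOH: –COOH: carbonyl C bonded to –OH and C → carboxylic acid (the –OH is not a separate alcohol).
Distinct types present: aldehyde, amide, carboxylic acid, ester, ether.

5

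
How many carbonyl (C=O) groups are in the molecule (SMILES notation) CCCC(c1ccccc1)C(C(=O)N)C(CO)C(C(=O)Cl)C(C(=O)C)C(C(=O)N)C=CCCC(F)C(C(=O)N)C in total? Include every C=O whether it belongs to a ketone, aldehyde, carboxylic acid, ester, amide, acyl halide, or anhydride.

CH(CONH2): amide, 1 C=O (running total 1).
CH(COCl): acyl halide, 1 C=O (running total 2).
CH(COCH3): ketone, 1 C=O (running total 3).
CH(CONH2): amide, 1 C=O (running total 4).
CH(CONH2): amide, 1 C=O (running total 5).

5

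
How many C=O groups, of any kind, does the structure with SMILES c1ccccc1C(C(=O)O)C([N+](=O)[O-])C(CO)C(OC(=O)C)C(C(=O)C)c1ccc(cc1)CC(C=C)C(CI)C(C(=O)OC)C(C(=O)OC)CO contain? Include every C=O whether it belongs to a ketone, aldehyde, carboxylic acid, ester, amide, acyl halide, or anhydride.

5

CH(COOH): carboxylic acid, 1 C=O (running total 1).
CH(OCOCH3): ester, 1 C=O (running total 2).
CH(COCH3): ketone, 1 C=O (running total 3).
CH(COOCH3): ester, 1 C=O (running total 4).
CH(COOCH3): ester, 1 C=O (running total 5).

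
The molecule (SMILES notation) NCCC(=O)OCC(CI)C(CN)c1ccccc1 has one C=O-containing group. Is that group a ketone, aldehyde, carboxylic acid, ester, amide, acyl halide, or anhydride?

ester

The carbonyl is in the CH2COOCH2 segment: –C(=O)–O–C with C on the carbonyl side → ester.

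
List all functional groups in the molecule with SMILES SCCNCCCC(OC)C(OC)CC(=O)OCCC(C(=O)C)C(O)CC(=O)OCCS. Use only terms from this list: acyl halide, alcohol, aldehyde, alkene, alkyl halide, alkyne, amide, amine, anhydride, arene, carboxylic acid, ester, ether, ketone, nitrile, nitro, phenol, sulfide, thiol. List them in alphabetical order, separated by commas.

alcohol, amine, ester, ether, ketone, thiol

Reading the structure from left to right:
  HSCH2: –SH on an sp³ carbon → thiol.
  CH2NHCH2: C–N–C with sp³ carbons and no adjacent C=O → amine (secondary).
  CH(OCH3): pendant –OCH3: C–O–C with sp³ C, no adjacent C=O → ether.
  CH(OCH3): pendant –OCH3: C–O–C with sp³ C, no adjacent C=O → ether.
  CH2COOCH2: –C(=O)–O–C with C on the carbonyl side → ester.
  CH(COCH3): pendant –COCH3: carbonyl C bonded to two carbons → ketone.
  CH(OH): –OH on an sp³ carbon → alcohol (secondary).
  CH2COOCH2: –C(=O)–O–C with C on the carbonyl side → ester.
  CH2SH: –SH on an sp³ carbon → thiol.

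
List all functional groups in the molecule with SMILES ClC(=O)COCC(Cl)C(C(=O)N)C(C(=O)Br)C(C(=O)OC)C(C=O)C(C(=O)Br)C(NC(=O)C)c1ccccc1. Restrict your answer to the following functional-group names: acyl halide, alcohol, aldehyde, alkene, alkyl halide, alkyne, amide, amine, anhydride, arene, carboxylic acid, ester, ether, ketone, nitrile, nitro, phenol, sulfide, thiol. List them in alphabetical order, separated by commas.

–C(=O)Cl: carbonyl C bonded to C and to a halogen → acyl halide (not alkyl halide).
C–O–C with sp³ carbons on both sides and no adjacent C=O → ether.
halogen on an sp³ carbon → alkyl halide.
pendant –CONH2: carbonyl C bonded to C and N → amide.
pendant –C(=O)X: carbonyl C bonded to C and halogen → acyl halide.
pendant –COOCH3: carbonyl C bonded to C and –OCH3 → ester.
pendant –CHO: carbonyl C bonded to C and H → aldehyde.
pendant –C(=O)X: carbonyl C bonded to C and halogen → acyl halide.
pendant –NHC(=O)CH3: N bonded to a carbonyl → amide (not amine).
–C6H5 phenyl ring → arene.

acyl halide, aldehyde, alkyl halide, amide, arene, ester, ether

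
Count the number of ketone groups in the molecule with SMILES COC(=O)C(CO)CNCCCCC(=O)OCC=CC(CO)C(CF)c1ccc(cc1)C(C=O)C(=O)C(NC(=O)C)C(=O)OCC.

Taking each segment in turn:
  CH3OOC: CH3O–C(=O)–: carbonyl C bonded to C and to –OCH3 → ester (not ketone + ether).
  CH(CH2OH): pendant –CH2OH on an sp³ backbone C → alcohol.
  CH2NHCH2: C–N–C with sp³ carbons and no adjacent C=O → amine (secondary).
  CH2COOCH2: –C(=O)–O–C with C on the carbonyl side → ester.
  CH=CH: C=C double bond → alkene.
  CH(CH2OH): pendant –CH2OH on an sp³ backbone C → alcohol.
  CH(CH2F): pendant –CH2X: halogen on sp³ carbon → alkyl halide.
  C6H4: para-disubstituted benzene ring → arene.
  CH(CHO): pendant –CHO: carbonyl C bonded to C and H → aldehyde.
  CO: –C(=O)– with carbon on both sides → ketone.
  CH(NHCOCH3): pendant –NHC(=O)CH3: N bonded to a carbonyl → amide (not amine).
  COOCH2CH3: –C(=O)OCH2CH3: carbonyl C bonded to C and to –OEt → ester.
Ketone appears at: CO → 1.

1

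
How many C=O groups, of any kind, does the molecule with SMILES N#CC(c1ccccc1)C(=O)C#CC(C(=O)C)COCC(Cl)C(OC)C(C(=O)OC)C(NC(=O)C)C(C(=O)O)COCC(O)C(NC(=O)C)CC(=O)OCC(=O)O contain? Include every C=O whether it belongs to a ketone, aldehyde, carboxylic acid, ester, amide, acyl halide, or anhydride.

8

CO: ketone, 1 C=O (running total 1).
CH(COCH3): ketone, 1 C=O (running total 2).
CH(COOCH3): ester, 1 C=O (running total 3).
CH(NHCOCH3): amide, 1 C=O (running total 4).
CH(COOH): carboxylic acid, 1 C=O (running total 5).
CH(NHCOCH3): amide, 1 C=O (running total 6).
CH2COOCH2: ester, 1 C=O (running total 7).
COOH: carboxylic acid, 1 C=O (running total 8).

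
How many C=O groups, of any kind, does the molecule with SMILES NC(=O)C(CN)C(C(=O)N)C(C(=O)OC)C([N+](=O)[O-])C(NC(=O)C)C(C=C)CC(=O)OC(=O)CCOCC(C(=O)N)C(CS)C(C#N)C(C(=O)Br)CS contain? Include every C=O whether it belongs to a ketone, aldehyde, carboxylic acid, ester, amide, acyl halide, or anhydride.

8

H2NCO: amide, 1 C=O (running total 1).
CH(CONH2): amide, 1 C=O (running total 2).
CH(COOCH3): ester, 1 C=O (running total 3).
CH(NHCOCH3): amide, 1 C=O (running total 4).
CH2CO-O-COCH2: anhydride, 2 C=O (running total 6).
CH(CONH2): amide, 1 C=O (running total 7).
CH(COBr): acyl halide, 1 C=O (running total 8).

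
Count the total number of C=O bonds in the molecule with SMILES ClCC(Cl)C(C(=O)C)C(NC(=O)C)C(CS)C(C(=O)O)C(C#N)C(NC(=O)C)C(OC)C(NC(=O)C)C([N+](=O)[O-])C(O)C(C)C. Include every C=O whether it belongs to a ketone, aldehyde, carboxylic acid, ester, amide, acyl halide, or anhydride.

CH(COCH3): ketone, 1 C=O (running total 1).
CH(NHCOCH3): amide, 1 C=O (running total 2).
CH(COOH): carboxylic acid, 1 C=O (running total 3).
CH(NHCOCH3): amide, 1 C=O (running total 4).
CH(NHCOCH3): amide, 1 C=O (running total 5).

5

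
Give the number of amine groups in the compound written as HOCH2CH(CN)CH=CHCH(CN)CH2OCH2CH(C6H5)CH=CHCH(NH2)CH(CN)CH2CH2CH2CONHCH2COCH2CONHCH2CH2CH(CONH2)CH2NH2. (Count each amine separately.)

2

Taking each segment in turn:
  HOCH2: HO– on an sp³ carbon → alcohol.
  CH(CN): pendant –C≡N: nitrile.
  CH=CH: C=C double bond → alkene.
  CH(CN): pendant –C≡N: nitrile.
  CH2OCH2: C–O–C with sp³ carbons on both sides and no adjacent C=O → ether.
  CH(C6H5): pendant –C6H5: benzene ring → arene.
  CH=CH: C=C double bond → alkene.
  CH(NH2): –NH2 on an sp³ carbon with no adjacent C=O → amine.
  CH(CN): pendant –C≡N: nitrile.
  CH2CONHCH2: –C(=O)–N– linkage → amide (the N is not an amine).
  CO: –C(=O)– with carbon on both sides → ketone.
  CH2CONHCH2: –C(=O)–N– linkage → amide (the N is not an amine).
  CH(CONH2): pendant –CONH2: carbonyl C bonded to C and N → amide.
  CH2NH2: –NH2 on an sp³ carbon with no adjacent C=O → amine.
Amine appears at: CH(NH2), CH2NH2 → 2.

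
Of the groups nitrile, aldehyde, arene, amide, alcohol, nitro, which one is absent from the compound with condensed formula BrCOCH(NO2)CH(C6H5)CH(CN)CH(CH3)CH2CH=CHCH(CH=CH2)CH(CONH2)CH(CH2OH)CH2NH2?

aldehyde

arene: present (CH(C6H5) — pendant –C6H5: benzene ring → arene).
amide: present (CH(CONH2) — pendant –CONH2: carbonyl C bonded to C and N → amide).
nitrile: present (CH(CN) — pendant –C≡N: nitrile).
alcohol: present (CH(CH2OH) — pendant –CH2OH on an sp³ backbone C → alcohol).
nitro: present (CH(NO2) — –NO2 on an sp³ carbon → nitro (the N=O is not a carbonyl)).
aldehyde: no segment matches this pattern.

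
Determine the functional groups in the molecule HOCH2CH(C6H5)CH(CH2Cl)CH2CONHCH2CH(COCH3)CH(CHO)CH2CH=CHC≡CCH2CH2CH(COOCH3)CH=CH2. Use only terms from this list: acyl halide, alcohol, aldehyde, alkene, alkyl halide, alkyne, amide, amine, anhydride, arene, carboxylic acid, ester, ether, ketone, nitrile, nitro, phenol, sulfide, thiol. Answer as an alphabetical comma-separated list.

alcohol, aldehyde, alkene, alkyl halide, alkyne, amide, arene, ester, ketone

HO– on an sp³ carbon → alcohol.
pendant –C6H5: benzene ring → arene.
pendant –CH2X: halogen on sp³ carbon → alkyl halide.
–C(=O)–N– linkage → amide (the N is not an amine).
pendant –COCH3: carbonyl C bonded to two carbons → ketone.
pendant –CHO: carbonyl C bonded to C and H → aldehyde.
C=C double bond → alkene.
C≡C triple bond → alkyne.
pendant –COOCH3: carbonyl C bonded to C and –OCH3 → ester.
C=C double bond → alkene.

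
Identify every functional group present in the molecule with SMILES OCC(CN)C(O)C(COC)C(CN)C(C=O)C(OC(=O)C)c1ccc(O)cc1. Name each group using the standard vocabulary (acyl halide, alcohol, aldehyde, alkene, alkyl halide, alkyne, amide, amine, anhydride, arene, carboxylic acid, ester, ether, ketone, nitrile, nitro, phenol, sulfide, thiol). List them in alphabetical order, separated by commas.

HO– on an sp³ carbon → alcohol.
pendant –CH2NH2: N on sp³ C, no adjacent C=O → amine.
–OH on an sp³ carbon → alcohol (secondary).
pendant –CH2OCH3: C–O–C linkage → ether.
pendant –CH2NH2: N on sp³ C, no adjacent C=O → amine.
pendant –CHO: carbonyl C bonded to C and H → aldehyde.
pendant –OC(=O)CH3: an acyloxy group → ester.
–OH attached directly to an aromatic ring → phenol (not alcohol); the ring itself is an arene.

alcohol, aldehyde, amine, arene, ester, ether, phenol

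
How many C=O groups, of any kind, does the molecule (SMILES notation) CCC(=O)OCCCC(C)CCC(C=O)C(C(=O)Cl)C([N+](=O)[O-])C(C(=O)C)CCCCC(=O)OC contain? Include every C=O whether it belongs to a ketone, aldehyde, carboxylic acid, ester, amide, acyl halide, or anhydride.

CH2COOCH2: ester, 1 C=O (running total 1).
CH(CHO): aldehyde, 1 C=O (running total 2).
CH(COCl): acyl halide, 1 C=O (running total 3).
CH(COCH3): ketone, 1 C=O (running total 4).
COOCH3: ester, 1 C=O (running total 5).

5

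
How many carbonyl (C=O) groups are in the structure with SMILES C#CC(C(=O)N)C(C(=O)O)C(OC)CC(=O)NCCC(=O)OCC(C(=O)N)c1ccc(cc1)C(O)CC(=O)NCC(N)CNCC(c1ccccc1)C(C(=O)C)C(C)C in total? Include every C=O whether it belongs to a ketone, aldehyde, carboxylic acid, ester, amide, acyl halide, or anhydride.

CH(CONH2): amide, 1 C=O (running total 1).
CH(COOH): carboxylic acid, 1 C=O (running total 2).
CH2CONHCH2: amide, 1 C=O (running total 3).
CH2COOCH2: ester, 1 C=O (running total 4).
CH(CONH2): amide, 1 C=O (running total 5).
CH2CONHCH2: amide, 1 C=O (running total 6).
CH(COCH3): ketone, 1 C=O (running total 7).

7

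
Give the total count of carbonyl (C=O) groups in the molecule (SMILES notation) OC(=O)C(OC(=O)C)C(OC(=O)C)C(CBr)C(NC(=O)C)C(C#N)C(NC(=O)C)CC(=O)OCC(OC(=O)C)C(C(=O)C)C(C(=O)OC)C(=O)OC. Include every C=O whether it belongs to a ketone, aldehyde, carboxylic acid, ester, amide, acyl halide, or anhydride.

HOOC: carboxylic acid, 1 C=O (running total 1).
CH(OCOCH3): ester, 1 C=O (running total 2).
CH(OCOCH3): ester, 1 C=O (running total 3).
CH(NHCOCH3): amide, 1 C=O (running total 4).
CH(NHCOCH3): amide, 1 C=O (running total 5).
CH2COOCH2: ester, 1 C=O (running total 6).
CH(OCOCH3): ester, 1 C=O (running total 7).
CH(COCH3): ketone, 1 C=O (running total 8).
CH(COOCH3): ester, 1 C=O (running total 9).
COOCH3: ester, 1 C=O (running total 10).

10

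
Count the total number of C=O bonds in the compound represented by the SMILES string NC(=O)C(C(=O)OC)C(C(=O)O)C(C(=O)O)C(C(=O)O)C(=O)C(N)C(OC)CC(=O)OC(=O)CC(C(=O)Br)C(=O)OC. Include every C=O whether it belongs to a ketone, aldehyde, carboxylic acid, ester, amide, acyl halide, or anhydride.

H2NCO: amide, 1 C=O (running total 1).
CH(COOCH3): ester, 1 C=O (running total 2).
CH(COOH): carboxylic acid, 1 C=O (running total 3).
CH(COOH): carboxylic acid, 1 C=O (running total 4).
CH(COOH): carboxylic acid, 1 C=O (running total 5).
CO: ketone, 1 C=O (running total 6).
CH2CO-O-COCH2: anhydride, 2 C=O (running total 8).
CH(COBr): acyl halide, 1 C=O (running total 9).
COOCH3: ester, 1 C=O (running total 10).

10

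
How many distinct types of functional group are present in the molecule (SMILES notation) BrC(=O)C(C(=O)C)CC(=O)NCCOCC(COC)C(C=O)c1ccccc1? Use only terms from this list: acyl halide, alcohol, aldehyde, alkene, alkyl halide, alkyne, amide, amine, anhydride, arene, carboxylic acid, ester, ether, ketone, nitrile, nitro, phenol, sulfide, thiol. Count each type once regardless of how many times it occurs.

–C(=O)Br: carbonyl C bonded to C and to a halogen → acyl halide (not alkyl halide).
pendant –COCH3: carbonyl C bonded to two carbons → ketone.
–C(=O)–N– linkage → amide (the N is not an amine).
C–O–C with sp³ carbons on both sides and no adjacent C=O → ether.
pendant –CH2OCH3: C–O–C linkage → ether.
pendant –CHO: carbonyl C bonded to C and H → aldehyde.
–C6H5 phenyl ring → arene.
Distinct types present: acyl halide, aldehyde, amide, arene, ether, ketone.

6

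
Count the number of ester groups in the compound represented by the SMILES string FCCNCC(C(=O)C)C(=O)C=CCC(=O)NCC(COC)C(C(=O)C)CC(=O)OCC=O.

1

Working along the chain:
  FCH2: halogen on an sp³ carbon → alkyl halide.
  CH2NHCH2: C–N–C with sp³ carbons and no adjacent C=O → amine (secondary).
  CH(COCH3): pendant –COCH3: carbonyl C bonded to two carbons → ketone.
  CO: –C(=O)– with carbon on both sides → ketone.
  CH=CH: C=C double bond → alkene.
  CH2CONHCH2: –C(=O)–N– linkage → amide (the N is not an amine).
  CH(CH2OCH3): pendant –CH2OCH3: C–O–C linkage → ether.
  CH(COCH3): pendant –COCH3: carbonyl C bonded to two carbons → ketone.
  CH2COOCH2: –C(=O)–O–C with C on the carbonyl side → ester.
  CHO: terminal –CHO: carbonyl C bonded to H and C → aldehyde.
Ester appears at: CH2COOCH2 → 1.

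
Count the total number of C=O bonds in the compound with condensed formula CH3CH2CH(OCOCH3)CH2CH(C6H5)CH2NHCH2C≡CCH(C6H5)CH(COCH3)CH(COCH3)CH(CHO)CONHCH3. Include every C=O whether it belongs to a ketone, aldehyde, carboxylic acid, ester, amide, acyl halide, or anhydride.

CH(OCOCH3): ester, 1 C=O (running total 1).
CH(COCH3): ketone, 1 C=O (running total 2).
CH(COCH3): ketone, 1 C=O (running total 3).
CH(CHO): aldehyde, 1 C=O (running total 4).
CONHCH3: amide, 1 C=O (running total 5).

5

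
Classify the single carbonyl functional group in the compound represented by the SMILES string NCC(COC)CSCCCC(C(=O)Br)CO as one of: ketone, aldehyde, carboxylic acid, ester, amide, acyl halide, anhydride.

acyl halide

The carbonyl is in the CH(COBr) segment: pendant –C(=O)X: carbonyl C bonded to C and halogen → acyl halide.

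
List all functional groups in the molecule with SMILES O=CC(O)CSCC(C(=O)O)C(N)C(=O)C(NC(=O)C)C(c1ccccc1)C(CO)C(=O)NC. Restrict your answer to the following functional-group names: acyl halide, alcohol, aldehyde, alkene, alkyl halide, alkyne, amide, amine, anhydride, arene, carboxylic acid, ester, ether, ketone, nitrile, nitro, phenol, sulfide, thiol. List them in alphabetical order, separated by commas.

terminal –CHO: carbonyl C bonded to H and C → aldehyde.
–OH on an sp³ carbon → alcohol (secondary).
C–S–C linkage → sulfide (thioether).
pendant –COOH: carbonyl C bonded to C and –OH → carboxylic acid.
–NH2 on an sp³ carbon with no adjacent C=O → amine.
–C(=O)– with carbon on both sides → ketone.
pendant –NHC(=O)CH3: N bonded to a carbonyl → amide (not amine).
pendant –C6H5: benzene ring → arene.
pendant –CH2OH on an sp³ backbone C → alcohol.
–C(=O)NHCH3: carbonyl C bonded to C and to N → amide (the N is not an amine).

alcohol, aldehyde, amide, amine, arene, carboxylic acid, ketone, sulfide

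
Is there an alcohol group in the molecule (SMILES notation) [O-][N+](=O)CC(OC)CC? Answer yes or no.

no

Taking each segment in turn:
  O2NCH2: –NO2 on carbon → nitro group.
  CH(OCH3): pendant –OCH3: C–O–C with sp³ C, no adjacent C=O → ether.
The groups actually present are: ether, nitro.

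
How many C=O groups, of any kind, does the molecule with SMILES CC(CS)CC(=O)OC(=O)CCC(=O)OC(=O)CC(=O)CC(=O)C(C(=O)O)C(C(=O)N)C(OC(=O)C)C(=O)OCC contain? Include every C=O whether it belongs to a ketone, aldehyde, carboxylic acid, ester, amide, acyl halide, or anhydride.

10

CH2CO-O-COCH2: anhydride, 2 C=O (running total 2).
CH2CO-O-COCH2: anhydride, 2 C=O (running total 4).
CO: ketone, 1 C=O (running total 5).
CO: ketone, 1 C=O (running total 6).
CH(COOH): carboxylic acid, 1 C=O (running total 7).
CH(CONH2): amide, 1 C=O (running total 8).
CH(OCOCH3): ester, 1 C=O (running total 9).
COOCH2CH3: ester, 1 C=O (running total 10).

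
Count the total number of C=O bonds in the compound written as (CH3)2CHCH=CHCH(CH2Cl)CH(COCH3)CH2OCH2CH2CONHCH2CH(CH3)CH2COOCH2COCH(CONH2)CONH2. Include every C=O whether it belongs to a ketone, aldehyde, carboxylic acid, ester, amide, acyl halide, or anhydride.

6

CH(COCH3): ketone, 1 C=O (running total 1).
CH2CONHCH2: amide, 1 C=O (running total 2).
CH2COOCH2: ester, 1 C=O (running total 3).
CO: ketone, 1 C=O (running total 4).
CH(CONH2): amide, 1 C=O (running total 5).
CONH2: amide, 1 C=O (running total 6).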